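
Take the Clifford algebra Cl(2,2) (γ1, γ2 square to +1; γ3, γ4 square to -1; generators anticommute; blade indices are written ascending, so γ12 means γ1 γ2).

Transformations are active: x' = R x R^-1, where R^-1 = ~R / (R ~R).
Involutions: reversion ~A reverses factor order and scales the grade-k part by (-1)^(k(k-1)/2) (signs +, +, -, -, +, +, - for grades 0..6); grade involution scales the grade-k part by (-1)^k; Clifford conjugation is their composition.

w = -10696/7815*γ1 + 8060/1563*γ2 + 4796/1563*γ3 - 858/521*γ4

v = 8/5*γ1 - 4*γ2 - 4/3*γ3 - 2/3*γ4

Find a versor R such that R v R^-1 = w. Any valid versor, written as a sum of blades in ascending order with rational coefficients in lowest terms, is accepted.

Take R = v + w = 1808/7815*γ1 + 1808/1563*γ2 + 904/521*γ3 - 3616/1563*γ4. Because q(v) = q(w) = 3676/225, conjugation by R sends v exactly to w.
Answer: 1808/7815*γ1 + 1808/1563*γ2 + 904/521*γ3 - 3616/1563*γ4


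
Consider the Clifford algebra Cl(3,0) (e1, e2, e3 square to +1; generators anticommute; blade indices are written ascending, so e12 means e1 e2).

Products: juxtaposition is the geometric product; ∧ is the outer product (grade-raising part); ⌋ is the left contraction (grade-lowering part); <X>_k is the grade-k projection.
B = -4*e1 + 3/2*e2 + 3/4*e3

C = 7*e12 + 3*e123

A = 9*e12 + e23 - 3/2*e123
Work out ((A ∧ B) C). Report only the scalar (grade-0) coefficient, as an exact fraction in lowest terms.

step 1: 11/4*e123
step 2: -33/4 - 77/4*e3
Answer: -33/4


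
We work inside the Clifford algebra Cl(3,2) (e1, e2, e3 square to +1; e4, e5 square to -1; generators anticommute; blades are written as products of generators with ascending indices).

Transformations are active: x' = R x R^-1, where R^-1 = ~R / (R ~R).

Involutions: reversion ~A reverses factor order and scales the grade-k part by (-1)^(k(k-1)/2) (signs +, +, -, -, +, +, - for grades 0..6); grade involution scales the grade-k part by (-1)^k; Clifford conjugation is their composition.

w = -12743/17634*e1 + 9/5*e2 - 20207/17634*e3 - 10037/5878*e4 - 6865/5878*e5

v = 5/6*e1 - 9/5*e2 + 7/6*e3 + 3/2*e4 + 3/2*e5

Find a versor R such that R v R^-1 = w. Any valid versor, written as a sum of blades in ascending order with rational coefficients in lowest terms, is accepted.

Reasoning: v^2 = w^2 = 179/225 since conjugation preserves the quadratic form; R = v + w = 976/8817*e1 + 61/2939*e3 - 610/2939*e4 + 976/2939*e5 is then valid when invertible, keeping its own part and reversing (v - w)/2.
Answer: 976/8817*e1 + 61/2939*e3 - 610/2939*e4 + 976/2939*e5


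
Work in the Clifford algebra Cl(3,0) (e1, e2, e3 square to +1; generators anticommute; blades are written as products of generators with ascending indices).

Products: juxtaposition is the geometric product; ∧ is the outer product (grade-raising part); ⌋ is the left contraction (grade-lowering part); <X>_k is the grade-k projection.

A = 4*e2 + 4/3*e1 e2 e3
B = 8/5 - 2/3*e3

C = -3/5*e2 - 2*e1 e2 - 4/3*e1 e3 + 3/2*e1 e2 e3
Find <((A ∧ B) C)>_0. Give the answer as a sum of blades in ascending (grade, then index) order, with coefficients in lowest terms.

step 1: 32/5*e2 - 8/3*e2 e3 + 32/15*e1 e2 e3
step 2: -176/25 + 84/5*e1 - 128/45*e2 + 8/3*e3 + 32/9*e1 e2 - 1024/75*e1 e3 + 128/15*e1 e2 e3
step 3: -176/25
Answer: -176/25


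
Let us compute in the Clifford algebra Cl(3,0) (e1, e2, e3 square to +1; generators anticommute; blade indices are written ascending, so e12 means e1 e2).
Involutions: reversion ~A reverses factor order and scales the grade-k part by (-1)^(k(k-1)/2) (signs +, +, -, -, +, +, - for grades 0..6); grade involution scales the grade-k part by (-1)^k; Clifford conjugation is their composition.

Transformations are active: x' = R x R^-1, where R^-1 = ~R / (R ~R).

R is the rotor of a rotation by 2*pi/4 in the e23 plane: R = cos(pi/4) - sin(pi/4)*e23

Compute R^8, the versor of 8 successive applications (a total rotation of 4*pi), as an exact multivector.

Rotor phase runs at HALF the rotation angle; powers of one rotor simply add phase, so after 8 steps in e23 the phase is 8*pi/4 = 2*pi and R^8 = cos(2*pi) - sin(2*pi)*e23.
cos(2*pi) = 1 and sin(2*pi) = 0, so R^8 = 1. The total rotation 4*pi is 2 full turns, so every vector returns to itself, yet the rotor is +1, back on the identity sheet (an even number of 2*pi turns).
Answer: 1


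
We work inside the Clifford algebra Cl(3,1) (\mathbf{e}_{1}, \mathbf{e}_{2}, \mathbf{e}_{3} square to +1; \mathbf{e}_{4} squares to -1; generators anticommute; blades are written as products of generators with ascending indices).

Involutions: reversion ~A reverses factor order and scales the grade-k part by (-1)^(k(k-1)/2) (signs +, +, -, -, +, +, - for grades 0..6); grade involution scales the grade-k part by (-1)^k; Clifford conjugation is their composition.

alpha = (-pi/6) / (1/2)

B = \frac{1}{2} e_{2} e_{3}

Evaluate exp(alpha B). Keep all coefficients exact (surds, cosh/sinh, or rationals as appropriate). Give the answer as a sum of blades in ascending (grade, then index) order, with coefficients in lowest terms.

B^2 = (\frac{1}{2})^2*(e_{2} e_{3})^2 = \frac{1}{4}*(-1) = -\frac{1}{4} (a basis 2-blade squares to minus the product of its generators' squares).
B^2 = -\frac{1}{4} — B^2 < 0, so the exponential closes trigonometrically: l = \frac{1}{2}, alpha*l = - \frac{\pi}{6}, so exp(alpha B) = cos(- \frac{\pi}{6}) + (sin(- \frac{\pi}{6})/(\frac{1}{2}))*B = \frac{\sqrt{3}}{2} + (-1)*B.
Answer: \frac{\sqrt{3}}{2} - \frac{1}{2} e_{2} e_{3}


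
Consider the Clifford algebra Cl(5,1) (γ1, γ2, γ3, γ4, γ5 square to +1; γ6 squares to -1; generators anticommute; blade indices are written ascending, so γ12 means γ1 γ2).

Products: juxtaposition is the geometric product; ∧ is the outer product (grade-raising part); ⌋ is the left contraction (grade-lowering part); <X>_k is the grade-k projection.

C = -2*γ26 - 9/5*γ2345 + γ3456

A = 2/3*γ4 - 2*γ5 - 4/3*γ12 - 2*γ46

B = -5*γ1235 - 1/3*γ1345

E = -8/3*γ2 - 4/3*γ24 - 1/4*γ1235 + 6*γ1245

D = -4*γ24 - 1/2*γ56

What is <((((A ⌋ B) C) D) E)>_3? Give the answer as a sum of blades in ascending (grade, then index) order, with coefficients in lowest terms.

step 1: -20/3*γ35 - 10*γ123 - 2/3*γ134 - 2/9*γ135
step 2: 12*γ24 - 20/3*γ46 + 2/5*γ124 - 6/5*γ125 - 20*γ136 - 18*γ145 - 2/9*γ146 + 2/3*γ156 + 40/3*γ2356 + 4/3*γ12346 + 4/9*γ12356 - 10*γ12456
step 3: 48 + 19/15*γ1 - 20/3*γ23 - 80/3*γ26 + 10/3*γ45 - 2/9*γ123 + 5*γ124 - 72*γ125 - 13/45*γ126 + 10*γ135 - 16/3*γ136 + 221/45*γ145 + 9*γ146 - 40*γ156 - 6*γ2456 + 160/3*γ3456 - 2/3*γ12345 - 80*γ12346 - 43/15*γ12456 + 16/9*γ13456
step 4: 20/3*γ1 - 4649/30*γ2 - 34/9*γ3 - 2593/6*γ4 - 541/18*γ5 - 3974/45*γ6 - 1052/45*γ12 - 16/27*γ13 + 40/3*γ14 - 581/3*γ15 - 4964/135*γ16 - 64*γ24 + 40/9*γ25 - 80/9*γ34 + 320/9*γ46 - 8*γ56 - 76/45*γ124 + 884/135*γ125 + 12*γ126 - 8/27*γ134 + 8/9*γ135 + 320/3*γ136 + 96*γ145 + 52/135*γ146 - 172/45*γ156 - 11021/180*γ234 - 19/60*γ235 - 62/3*γ236 - 58/45*γ245 + 2156/9*γ246 + 166/3*γ256 + 1/12*γ345 - 43/60*γ346 + 86387/180*γ356 + 86/15*γ456 - 5/6*γ1234 - 116/3*γ1235 - 2752/9*γ1236 + 37112/135*γ1245 - 112/3*γ1246 + 320/3*γ1256 + 344/9*γ1345 - 1289/6*γ1346 - 20/3*γ1356 + 6856/45*γ1456 - 640/9*γ2356 + 40/3*γ12345 - 64/9*γ12346 - 64/27*γ12356 + 160/3*γ12456 - 6191/36*γ23456 - 128/27*γ123456
step 5: -76/45*γ124 + 884/135*γ125 + 12*γ126 - 8/27*γ134 + 8/9*γ135 + 320/3*γ136 + 96*γ145 + 52/135*γ146 - 172/45*γ156 - 11021/180*γ234 - 19/60*γ235 - 62/3*γ236 - 58/45*γ245 + 2156/9*γ246 + 166/3*γ256 + 1/12*γ345 - 43/60*γ346 + 86387/180*γ356 + 86/15*γ456
Answer: -76/45*γ124 + 884/135*γ125 + 12*γ126 - 8/27*γ134 + 8/9*γ135 + 320/3*γ136 + 96*γ145 + 52/135*γ146 - 172/45*γ156 - 11021/180*γ234 - 19/60*γ235 - 62/3*γ236 - 58/45*γ245 + 2156/9*γ246 + 166/3*γ256 + 1/12*γ345 - 43/60*γ346 + 86387/180*γ356 + 86/15*γ456


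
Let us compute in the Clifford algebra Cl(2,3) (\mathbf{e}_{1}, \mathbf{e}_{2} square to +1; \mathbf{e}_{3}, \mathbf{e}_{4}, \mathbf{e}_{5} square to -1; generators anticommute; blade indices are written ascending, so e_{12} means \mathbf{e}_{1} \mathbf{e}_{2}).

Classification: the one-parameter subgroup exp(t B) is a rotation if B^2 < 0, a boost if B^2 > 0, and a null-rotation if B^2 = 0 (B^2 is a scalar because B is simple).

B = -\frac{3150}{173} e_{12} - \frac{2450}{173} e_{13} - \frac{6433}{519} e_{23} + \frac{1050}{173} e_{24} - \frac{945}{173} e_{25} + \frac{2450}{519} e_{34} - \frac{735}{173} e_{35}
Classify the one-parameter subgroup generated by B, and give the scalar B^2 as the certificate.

B^2 term by term: the squares give (-\frac{3150}{173})^2*(e_{12})^2 + (-\frac{2450}{173})^2*(e_{13})^2 + (-\frac{6433}{519})^2*(e_{23})^2 + (\frac{1050}{173})^2*(e_{24})^2 + (-\frac{945}{173})^2*(e_{25})^2 + (\frac{2450}{519})^2*(e_{34})^2 + (-\frac{735}{173})^2*(e_{35})^2 = \frac{9922500}{29929}*(-1) + \frac{6002500}{29929}*(+1) + \frac{41383489}{269361}*(+1) + \frac{1102500}{29929}*(+1) + \frac{893025}{29929}*(+1) + \frac{6002500}{269361}*(-1) + \frac{540225}{29929}*(-1) = 49 (each basis 2-blade squares to minus the product of its generators' squares); cross terms between blades sharing an index anticommute and cancel; the commuting (index-disjoint) pairs give grade-4 terms 2*c*c'*(blade product), which cancel blade by blade — e_{1234}: -\frac{5145000}{29929} + \frac{5145000}{29929} = 0; e_{1235}: \frac{4630500}{29929} - \frac{4630500}{29929} = 0; e_{2345}: \frac{1543500}{29929} - \frac{1543500}{29929} = 0 — confirming B is simple. So B^2 = 49.
Answer: boost, certificate B^2 = 49. Check the certificate: B^2 = 49, and that sign is decisive whatever form B takes.


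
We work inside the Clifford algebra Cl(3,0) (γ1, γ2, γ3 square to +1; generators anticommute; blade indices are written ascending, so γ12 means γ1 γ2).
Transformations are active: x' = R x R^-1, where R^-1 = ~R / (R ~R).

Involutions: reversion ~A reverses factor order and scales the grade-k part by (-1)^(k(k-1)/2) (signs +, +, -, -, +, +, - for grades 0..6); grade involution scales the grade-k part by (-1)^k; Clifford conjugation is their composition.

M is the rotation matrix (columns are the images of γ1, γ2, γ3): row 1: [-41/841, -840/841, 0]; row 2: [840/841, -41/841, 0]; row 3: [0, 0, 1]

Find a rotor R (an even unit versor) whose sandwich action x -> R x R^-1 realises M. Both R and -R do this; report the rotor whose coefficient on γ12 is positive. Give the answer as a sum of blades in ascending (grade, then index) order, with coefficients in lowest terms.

Method: write R = a + b12*γ12 + b13*γ13 + b23*γ23 with a^2 + b12^2 + b13^2 + b23^2 = 1 (so R^-1 = ~R). Expanding the columns R e_j ~R gives tr M = 4a^2 - 1 and, from the antisymmetric part, M21 - M12 = -4a*b12, M13 - M31 = 4a*b13, M32 - M23 = -4a*b23.
Here tr M = 759/841, so a^2 = (1 + tr M)/4 = 400/841 and a = ±20/29. Taking a = 20/29: M21 - M12 = 1680/841, M13 - M31 = 0, M32 - M23 = 0, giving b12 = -21/29, b13 = 0, b23 = 0, i.e. R = 20/29 - 21/29*γ12.
Its γ12 coefficient is negative, so report the other preimage -R.
Answer: -20/29 + 21/29*γ12. Note: both R and -R realise this M (trace 759/841); the covering map identifies them, and the γ12-coefficient sign is the tie-breaker.


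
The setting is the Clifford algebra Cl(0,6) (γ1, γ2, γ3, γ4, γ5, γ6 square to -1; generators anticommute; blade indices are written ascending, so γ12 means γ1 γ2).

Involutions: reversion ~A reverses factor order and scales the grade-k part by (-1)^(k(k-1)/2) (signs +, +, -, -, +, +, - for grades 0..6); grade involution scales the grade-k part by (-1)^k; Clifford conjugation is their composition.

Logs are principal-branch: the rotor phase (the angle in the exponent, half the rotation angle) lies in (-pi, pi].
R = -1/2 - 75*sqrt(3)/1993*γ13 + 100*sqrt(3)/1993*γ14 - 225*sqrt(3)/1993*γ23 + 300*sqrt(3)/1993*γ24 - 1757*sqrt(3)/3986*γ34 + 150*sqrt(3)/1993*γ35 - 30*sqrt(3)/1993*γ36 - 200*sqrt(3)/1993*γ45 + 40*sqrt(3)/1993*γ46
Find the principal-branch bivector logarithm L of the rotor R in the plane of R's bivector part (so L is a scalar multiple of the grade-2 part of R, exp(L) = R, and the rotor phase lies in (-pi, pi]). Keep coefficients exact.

The scalar part of R is -1/2, which fixes the principal-branch rotor phase; the unit plane is then the bivector part divided by the sine of that phase, and L is that plane scaled by the phase.
Concretely: cos(phase) = -1/2 gives phase = ±2*pi/3, and since phase/sin(phase) is even the sign is immaterial: L = (phase/sin(phase)) * <R>_2 = (4*sqrt(3)*pi/9) * <R>_2.
Answer: -100*pi/1993*γ13 + 400*pi/5979*γ14 - 300*pi/1993*γ23 + 400*pi/1993*γ24 - 3514*pi/5979*γ34 + 200*pi/1993*γ35 - 40*pi/1993*γ36 - 800*pi/5979*γ45 + 160*pi/5979*γ46


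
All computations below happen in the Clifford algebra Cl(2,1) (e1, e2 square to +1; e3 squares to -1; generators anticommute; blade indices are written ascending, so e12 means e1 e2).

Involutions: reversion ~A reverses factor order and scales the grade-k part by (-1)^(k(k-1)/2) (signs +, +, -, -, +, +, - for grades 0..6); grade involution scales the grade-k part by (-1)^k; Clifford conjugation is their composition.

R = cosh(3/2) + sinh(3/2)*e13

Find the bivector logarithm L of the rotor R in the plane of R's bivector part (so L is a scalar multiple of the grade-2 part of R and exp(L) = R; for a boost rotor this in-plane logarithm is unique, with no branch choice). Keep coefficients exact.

The scalar part of R is cosh(3/2), which fixes the rapidity magnitude through cosh (cosh is even, so it cannot fix the sign — the bivector part carries that); dividing the bivector part by sinh of the rapidity gives the plane, and L = rapidity * plane, where the joint sign ambiguity of (rapidity, plane) cancels in the product.
Concretely: cosh(rapidity) = cosh(3/2) gives rapidity = ±3/2, and since rapidity/sinh(rapidity) is even the sign is immaterial: L = (rapidity/sinh(rapidity)) * <R>_2 = (3/(2*sinh(3/2))) * <R>_2.
Answer: 3/2*e13


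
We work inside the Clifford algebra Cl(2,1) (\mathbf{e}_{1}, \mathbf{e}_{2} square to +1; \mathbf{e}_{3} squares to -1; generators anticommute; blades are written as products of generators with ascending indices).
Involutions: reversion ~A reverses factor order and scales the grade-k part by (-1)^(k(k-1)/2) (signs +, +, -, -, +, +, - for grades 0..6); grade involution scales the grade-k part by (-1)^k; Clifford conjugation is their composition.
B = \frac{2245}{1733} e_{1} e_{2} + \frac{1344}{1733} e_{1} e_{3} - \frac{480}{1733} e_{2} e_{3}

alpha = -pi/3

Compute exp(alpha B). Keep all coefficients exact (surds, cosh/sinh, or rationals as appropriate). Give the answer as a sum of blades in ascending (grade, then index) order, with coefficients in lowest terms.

B^2 term by term: the squares give (\frac{2245}{1733})^2*(e_{1} e_{2})^2 + (\frac{1344}{1733})^2*(e_{1} e_{3})^2 + (-\frac{480}{1733})^2*(e_{2} e_{3})^2 = \frac{5040025}{3003289}*(-1) + \frac{1806336}{3003289}*(+1) + \frac{230400}{3003289}*(+1) = -1 (each basis 2-blade squares to minus the product of its generators' squares); cross terms between blades sharing an index anticommute and cancel. So B^2 = -1.
B^2 = -1 — a negative square means the series sums to a rotation: l = 1, alpha*l = - \frac{\pi}{3}, so exp(alpha B) = cos(- \frac{\pi}{3}) + (sin(- \frac{\pi}{3})/1)*B = \frac{1}{2} + (- \frac{\sqrt{3}}{2})*B.
Answer: \frac{1}{2} - \frac{2245 \sqrt{3}}{3466} e_{1} e_{2} - \frac{672 \sqrt{3}}{1733} e_{1} e_{3} + \frac{240 \sqrt{3}}{1733} e_{2} e_{3}


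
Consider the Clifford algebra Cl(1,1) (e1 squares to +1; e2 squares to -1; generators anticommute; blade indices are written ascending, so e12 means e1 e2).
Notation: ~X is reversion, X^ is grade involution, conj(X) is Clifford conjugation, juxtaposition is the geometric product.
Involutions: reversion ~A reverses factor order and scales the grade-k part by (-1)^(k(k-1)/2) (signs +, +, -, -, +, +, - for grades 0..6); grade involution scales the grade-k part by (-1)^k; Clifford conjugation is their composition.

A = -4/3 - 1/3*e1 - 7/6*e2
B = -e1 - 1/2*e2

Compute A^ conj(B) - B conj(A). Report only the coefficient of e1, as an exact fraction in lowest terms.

first term: -1/4 - 4/3*e1 - 2/3*e2 - e12
second term: 1/4 + 4/3*e1 + 2/3*e2 - e12
Answer: -8/3


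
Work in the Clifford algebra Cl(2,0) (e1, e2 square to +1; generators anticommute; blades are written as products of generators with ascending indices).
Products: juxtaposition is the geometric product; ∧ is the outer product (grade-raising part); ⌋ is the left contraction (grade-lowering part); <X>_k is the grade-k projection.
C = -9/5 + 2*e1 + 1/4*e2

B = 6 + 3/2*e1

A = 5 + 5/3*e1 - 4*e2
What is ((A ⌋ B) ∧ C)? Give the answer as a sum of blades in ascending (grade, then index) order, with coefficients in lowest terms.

step 1: 65/2 + 15/2*e1
step 2: -117/2 + 103/2*e1 + 65/8*e2 + 15/8*e1 e2
Answer: -117/2 + 103/2*e1 + 65/8*e2 + 15/8*e1 e2


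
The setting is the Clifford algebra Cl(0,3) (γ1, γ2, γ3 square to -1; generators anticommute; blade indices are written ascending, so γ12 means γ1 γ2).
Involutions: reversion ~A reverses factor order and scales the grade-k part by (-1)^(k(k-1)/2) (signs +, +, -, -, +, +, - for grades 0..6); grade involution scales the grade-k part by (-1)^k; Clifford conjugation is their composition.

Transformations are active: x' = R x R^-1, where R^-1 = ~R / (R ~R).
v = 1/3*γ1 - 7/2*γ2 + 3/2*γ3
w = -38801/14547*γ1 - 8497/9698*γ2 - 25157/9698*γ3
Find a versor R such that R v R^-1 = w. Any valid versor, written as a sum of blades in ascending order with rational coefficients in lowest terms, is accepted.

Sketch: the shared square -263/18 makes R = v + w = -33952/14547*γ1 - 21220/4849*γ2 - 5305/4849*γ3 the natural versor; its sandwich fixes that direction, negates (v - w)/2, and sends v to w.
Answer: -33952/14547*γ1 - 21220/4849*γ2 - 5305/4849*γ3


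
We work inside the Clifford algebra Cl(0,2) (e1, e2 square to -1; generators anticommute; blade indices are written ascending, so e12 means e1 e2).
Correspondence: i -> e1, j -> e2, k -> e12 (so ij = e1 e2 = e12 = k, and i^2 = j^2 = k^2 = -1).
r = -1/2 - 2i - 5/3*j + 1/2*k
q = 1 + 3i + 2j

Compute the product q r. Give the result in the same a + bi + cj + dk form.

In blades: q = 1 + 3*e1 + 2*e2, r = -1/2 - 2*e1 - 5/3*e2 + 1/2*e12.
Distribute q over r term by term (generator squares from the signature, products reordered to ascending indices): (1)*r = -1/2 - 2*e1 - 5/3*e2 + 1/2*e12; (3*e1)*r = 6 - 3/2*e1 - 3/2*e2 - 5*e12; (2*e2)*r = 10/3 + e1 - e2 + 4*e12.
Sum: 53/6 - 5/2*e1 - 25/6*e2 - 1/2*e12; translating back through the correspondence:
Answer: 53/6 - 5/2*i - 25/6*j - 1/2*k


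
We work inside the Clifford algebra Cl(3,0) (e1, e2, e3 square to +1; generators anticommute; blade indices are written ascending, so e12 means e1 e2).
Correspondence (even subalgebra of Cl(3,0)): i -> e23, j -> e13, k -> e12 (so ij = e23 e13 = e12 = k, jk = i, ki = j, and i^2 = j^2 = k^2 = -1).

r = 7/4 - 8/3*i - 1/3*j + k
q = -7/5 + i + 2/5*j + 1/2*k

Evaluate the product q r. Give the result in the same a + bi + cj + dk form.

In blades: q = -7/5 + 1/2*e12 + 2/5*e13 + e23, r = 7/4 + e12 - 1/3*e13 - 8/3*e23.
Distribute q over r term by term (generator squares from the signature, products reordered to ascending indices): (-7/5)*r = -49/20 - 7/5*e12 + 7/15*e13 + 56/15*e23; (1/2*e12)*r = -1/2 + 7/8*e12 - 4/3*e13 + 1/6*e23; (2/5*e13)*r = 2/15 + 16/15*e12 + 7/10*e13 + 2/5*e23; (e23)*r = 8/3 - 1/3*e12 - e13 + 7/4*e23.
Sum: -3/20 + 5/24*e12 - 7/6*e13 + 121/20*e23; translating back through the correspondence:
Answer: -3/20 + 121/20*i - 7/6*j + 5/24*k


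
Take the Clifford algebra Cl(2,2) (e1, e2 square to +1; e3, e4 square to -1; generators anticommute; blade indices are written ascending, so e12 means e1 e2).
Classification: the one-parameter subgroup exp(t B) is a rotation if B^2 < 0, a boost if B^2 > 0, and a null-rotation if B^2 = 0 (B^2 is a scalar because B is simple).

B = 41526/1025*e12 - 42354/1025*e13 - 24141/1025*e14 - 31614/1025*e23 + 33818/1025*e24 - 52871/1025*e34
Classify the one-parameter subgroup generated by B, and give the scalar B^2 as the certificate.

B^2 term by term: the squares give (41526/1025)^2*(e12)^2 + (-42354/1025)^2*(e13)^2 + (-24141/1025)^2*(e14)^2 + (-31614/1025)^2*(e23)^2 + (33818/1025)^2*(e24)^2 + (-52871/1025)^2*(e34)^2 = 1724408676/1050625*(-1) + 1793861316/1050625*(+1) + 582787881/1050625*(+1) + 999444996/1050625*(+1) + 1143657124/1050625*(+1) + 2795342641/1050625*(-1) = 0 (each basis 2-blade squares to minus the product of its generators' squares); cross terms between blades sharing an index anticommute and cancel; the commuting (index-disjoint) pairs give grade-4 terms 2*c*c'*(blade product), which cancel blade by blade — e1234: -4391042292/1050625 + 2864655144/1050625 + 1526387148/1050625 = 0 — confirming B is simple. So B^2 = 0.
Answer: null-rotation, certificate B^2 = 0. Certificate logic: 0 is a conjugation-invariant scalar, so its sign fixes rotation versus boost versus null-rotation outright.


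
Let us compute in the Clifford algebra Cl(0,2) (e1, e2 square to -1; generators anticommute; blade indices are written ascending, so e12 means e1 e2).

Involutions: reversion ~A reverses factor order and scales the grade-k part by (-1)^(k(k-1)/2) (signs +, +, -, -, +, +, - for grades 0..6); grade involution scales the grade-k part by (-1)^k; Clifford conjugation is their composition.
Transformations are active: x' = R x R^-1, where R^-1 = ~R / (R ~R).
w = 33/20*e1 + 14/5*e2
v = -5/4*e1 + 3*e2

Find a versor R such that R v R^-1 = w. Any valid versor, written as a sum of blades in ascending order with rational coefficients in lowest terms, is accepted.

The midline construction: v and w both square to -169/16, so reflecting in their sum 2/5*e1 + 29/5*e2 exchanges them.
Answer: 2/5*e1 + 29/5*e2


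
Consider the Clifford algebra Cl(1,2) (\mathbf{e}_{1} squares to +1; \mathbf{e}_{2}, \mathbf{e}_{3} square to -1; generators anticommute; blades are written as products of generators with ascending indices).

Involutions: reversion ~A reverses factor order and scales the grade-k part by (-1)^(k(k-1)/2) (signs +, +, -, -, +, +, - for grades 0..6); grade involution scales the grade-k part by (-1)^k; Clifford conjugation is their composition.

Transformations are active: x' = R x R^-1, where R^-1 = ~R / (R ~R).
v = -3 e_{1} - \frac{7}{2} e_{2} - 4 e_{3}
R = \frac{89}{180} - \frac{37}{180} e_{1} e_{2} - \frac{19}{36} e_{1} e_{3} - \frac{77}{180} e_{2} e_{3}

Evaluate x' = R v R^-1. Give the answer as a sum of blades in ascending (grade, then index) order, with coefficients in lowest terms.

~R = \frac{89}{180} + \frac{37}{180} e_{1} e_{2} + \frac{19}{36} e_{1} e_{3} + \frac{77}{180} e_{2} e_{3}, and R ~R = \frac{8}{75}, so R^-1 = ~R / (\frac{8}{75}).
R v = -\frac{1553}{360} e_{1} - \frac{487}{120} e_{2} - \frac{743}{360} e_{3} + \frac{31}{120} e_{1} e_{2} e_{3}
Answer: -\frac{67505}{1728} e_{1} - \frac{2641}{72} e_{2} - \frac{24431}{1728} e_{3}


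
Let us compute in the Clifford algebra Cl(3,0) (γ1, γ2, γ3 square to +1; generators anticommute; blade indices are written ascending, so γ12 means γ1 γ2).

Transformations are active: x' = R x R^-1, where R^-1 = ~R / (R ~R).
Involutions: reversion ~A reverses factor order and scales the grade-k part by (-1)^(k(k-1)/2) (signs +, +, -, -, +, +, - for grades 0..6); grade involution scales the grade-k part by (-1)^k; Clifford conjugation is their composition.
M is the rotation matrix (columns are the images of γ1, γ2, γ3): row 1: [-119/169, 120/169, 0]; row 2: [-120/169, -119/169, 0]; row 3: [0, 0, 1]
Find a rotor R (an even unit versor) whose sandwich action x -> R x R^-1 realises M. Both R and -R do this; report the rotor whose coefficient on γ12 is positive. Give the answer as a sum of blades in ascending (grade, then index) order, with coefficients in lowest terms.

Method: write R = a + b12*γ12 + b13*γ13 + b23*γ23 with a^2 + b12^2 + b13^2 + b23^2 = 1 (so R^-1 = ~R). Expanding the columns R e_j ~R gives tr M = 4a^2 - 1 and, from the antisymmetric part, M21 - M12 = -4a*b12, M13 - M31 = 4a*b13, M32 - M23 = -4a*b23.
Here tr M = -69/169, so a^2 = (1 + tr M)/4 = 25/169 and a = ±5/13. Taking a = 5/13: M21 - M12 = -240/169, M13 - M31 = 0, M32 - M23 = 0, giving b12 = 12/13, b13 = 0, b23 = 0, i.e. R = 5/13 + 12/13*γ12.
Its γ12 coefficient is already positive.
Answer: 5/13 + 12/13*γ12. Uniqueness: Spin(3) -> SO(3) maps R and -R to the same rotation of trace -69/169; fixing the sign of the γ12 coefficient removes the ambiguity.


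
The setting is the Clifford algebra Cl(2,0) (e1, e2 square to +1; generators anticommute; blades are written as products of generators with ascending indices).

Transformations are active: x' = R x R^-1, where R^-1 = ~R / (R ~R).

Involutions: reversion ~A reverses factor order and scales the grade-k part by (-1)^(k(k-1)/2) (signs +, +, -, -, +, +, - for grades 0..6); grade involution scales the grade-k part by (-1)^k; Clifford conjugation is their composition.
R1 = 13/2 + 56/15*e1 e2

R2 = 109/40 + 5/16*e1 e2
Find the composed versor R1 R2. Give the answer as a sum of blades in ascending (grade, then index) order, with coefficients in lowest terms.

Distribute over the terms of R1 (each basis-blade product reordered to ascending indices, repeated generators contracted through their squares):
(13/2) R2 = 1417/80 + 65/32*e1 e2
(56/15*e1 e2) R2 = -7/6 + 763/75*e1 e2
Summing the partial products and collecting blades:
Answer: 3971/240 + 29291/2400*e1 e2


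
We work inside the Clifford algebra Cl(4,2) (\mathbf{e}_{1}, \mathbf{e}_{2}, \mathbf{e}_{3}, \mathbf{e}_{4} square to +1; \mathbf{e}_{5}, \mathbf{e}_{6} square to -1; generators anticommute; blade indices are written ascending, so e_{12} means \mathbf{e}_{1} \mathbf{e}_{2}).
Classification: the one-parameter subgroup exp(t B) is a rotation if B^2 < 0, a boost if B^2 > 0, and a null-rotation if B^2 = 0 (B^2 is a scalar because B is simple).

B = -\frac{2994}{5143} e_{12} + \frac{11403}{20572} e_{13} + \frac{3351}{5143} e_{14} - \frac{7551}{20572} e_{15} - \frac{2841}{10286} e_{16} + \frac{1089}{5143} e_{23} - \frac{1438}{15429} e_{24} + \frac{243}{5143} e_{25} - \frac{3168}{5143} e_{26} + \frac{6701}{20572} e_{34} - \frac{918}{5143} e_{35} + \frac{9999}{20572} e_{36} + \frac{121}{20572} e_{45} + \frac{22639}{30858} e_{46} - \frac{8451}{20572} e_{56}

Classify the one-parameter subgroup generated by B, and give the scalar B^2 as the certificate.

B^2 term by term: the squares give (-\frac{2994}{5143})^2*(e_{12})^2 + (\frac{11403}{20572})^2*(e_{13})^2 + (\frac{3351}{5143})^2*(e_{14})^2 + (-\frac{7551}{20572})^2*(e_{15})^2 + (-\frac{2841}{10286})^2*(e_{16})^2 + (\frac{1089}{5143})^2*(e_{23})^2 + (-\frac{1438}{15429})^2*(e_{24})^2 + (\frac{243}{5143})^2*(e_{25})^2 + (-\frac{3168}{5143})^2*(e_{26})^2 + (\frac{6701}{20572})^2*(e_{34})^2 + (-\frac{918}{5143})^2*(e_{35})^2 + (\frac{9999}{20572})^2*(e_{36})^2 + (\frac{121}{20572})^2*(e_{45})^2 + (\frac{22639}{30858})^2*(e_{46})^2 + (-\frac{8451}{20572})^2*(e_{56})^2 = \frac{8964036}{26450449}*(-1) + \frac{130028409}{423207184}*(-1) + \frac{11229201}{26450449}*(-1) + \frac{57017601}{423207184}*(+1) + \frac{8071281}{105801796}*(+1) + \frac{1185921}{26450449}*(-1) + \frac{2067844}{238054041}*(-1) + \frac{59049}{26450449}*(+1) + \frac{10036224}{26450449}*(+1) + \frac{44903401}{423207184}*(-1) + \frac{842724}{26450449}*(+1) + \frac{99980001}{423207184}*(+1) + \frac{14641}{423207184}*(+1) + \frac{512524321}{952216164}*(+1) + \frac{71419401}{423207184}*(-1) = 0 (each basis 2-blade squares to minus the product of its generators' squares); cross terms between blades sharing an index anticommute and cancel; the commuting (index-disjoint) pairs give grade-4 terms 2*c*c'*(blade product), which cancel blade by blade — e_{1234}: -\frac{10031397}{26450449} + \frac{2732919}{26450449} + \frac{7298478}{26450449} = 0; e_{1235}: \frac{5496984}{26450449} - \frac{2770929}{52900898} - \frac{8223039}{52900898} = 0; e_{1236}: -\frac{14968503}{26450449} + \frac{18062352}{26450449} - \frac{3093849}{26450449} = 0; e_{1245}: -\frac{181137}{26450449} - \frac{1628586}{26450449} + \frac{1809723}{26450449} = 0; e_{1246}: -\frac{22593722}{26450449} + \frac{21231936}{26450449} + \frac{1361786}{26450449} = 0; e_{1256}: \frac{12651147}{26450449} - \frac{11960784}{26450449} - \frac{690363}{26450449} = 0; e_{1345}: \frac{1379763}{211603592} + \frac{6152436}{26450449} - \frac{50599251}{211603592} = 0; e_{1346}: \frac{86050839}{105801796} - \frac{33506649}{52900898} - \frac{19037541}{105801796} = 0; e_{1356}: -\frac{96366753}{211603592} + \frac{75502449}{211603592} + \frac{2608038}{26450449} = 0; e_{1456}: -\frac{28319301}{52900898} + \frac{56982363}{105801796} - \frac{343761}{105801796} = 0; e_{2345}: \frac{131769}{52900898} - \frac{880056}{26450449} + \frac{1628343}{52900898} = 0; e_{2346}: \frac{8217957}{26450449} + \frac{2396427}{26450449} - \frac{10614384}{26450449} = 0; e_{2356}: -\frac{9203139}{52900898} - \frac{2429757}{52900898} + \frac{5816448}{26450449} = 0; e_{2456}: \frac{2025423}{26450449} - \frac{1833759}{26450449} - \frac{191664}{26450449} = 0; e_{3456}: -\frac{56630151}{211603592} + \frac{6927534}{26450449} + \frac{1209879}{211603592} = 0 — confirming B is simple. So B^2 = 0.
Answer: null-rotation, certificate B^2 = 0. Certificate logic: 0 is a conjugation-invariant scalar, so its sign fixes rotation versus boost versus null-rotation outright.


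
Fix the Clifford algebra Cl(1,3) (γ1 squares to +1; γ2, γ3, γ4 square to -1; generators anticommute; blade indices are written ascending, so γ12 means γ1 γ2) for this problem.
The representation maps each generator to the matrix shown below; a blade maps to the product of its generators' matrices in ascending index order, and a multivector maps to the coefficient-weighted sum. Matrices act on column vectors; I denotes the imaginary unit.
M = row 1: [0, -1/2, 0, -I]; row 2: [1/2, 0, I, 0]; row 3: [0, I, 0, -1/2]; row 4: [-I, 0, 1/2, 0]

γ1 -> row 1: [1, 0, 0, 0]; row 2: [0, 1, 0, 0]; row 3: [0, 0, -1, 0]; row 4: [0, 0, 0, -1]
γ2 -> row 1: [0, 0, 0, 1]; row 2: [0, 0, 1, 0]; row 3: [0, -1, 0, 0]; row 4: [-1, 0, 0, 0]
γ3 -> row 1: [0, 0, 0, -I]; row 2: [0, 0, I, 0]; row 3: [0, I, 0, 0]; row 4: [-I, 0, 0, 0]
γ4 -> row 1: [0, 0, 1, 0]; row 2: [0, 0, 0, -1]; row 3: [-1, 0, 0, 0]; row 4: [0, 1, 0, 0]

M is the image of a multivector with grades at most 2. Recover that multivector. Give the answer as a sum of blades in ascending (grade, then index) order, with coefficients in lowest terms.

Method: the blade images are trace-orthogonal — tr(rho(e_A) rho(e_B)^-1) = 4 if A = B and 0 otherwise — and rho(e_A)^-1 = (e_A)^2 * rho(e_A) with (e_A)^2 = +1 or -1, so the coefficient of e_A in the preimage is (e_A)^2 * tr(M rho(e_A))/4.
Nonzero projections over blades of grade <= 2: γ3: (γ3)^2 = -1, tr(M rho(γ3)) = -4, coefficient 1; γ24: (γ24)^2 = -1, tr(M rho(γ24)) = 2, coefficient -1/2. Every other blade of grade <= 2 projects to 0.
Answer: γ3 - 1/2*γ24


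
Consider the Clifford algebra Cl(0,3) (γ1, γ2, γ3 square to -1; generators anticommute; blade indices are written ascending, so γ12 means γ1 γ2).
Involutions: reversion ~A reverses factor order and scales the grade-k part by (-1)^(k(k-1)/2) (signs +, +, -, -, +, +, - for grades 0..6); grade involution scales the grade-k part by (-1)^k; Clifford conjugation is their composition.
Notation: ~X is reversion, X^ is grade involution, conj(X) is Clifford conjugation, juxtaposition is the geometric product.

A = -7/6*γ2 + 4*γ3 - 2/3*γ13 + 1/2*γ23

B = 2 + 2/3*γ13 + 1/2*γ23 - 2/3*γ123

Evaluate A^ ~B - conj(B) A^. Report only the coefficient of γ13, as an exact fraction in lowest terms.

first term: -7/36 + 7/3*γ1 + 35/9*γ2 - 89/12*γ3 + 10/3*γ12 - 5/9*γ13 + γ23 + 7/9*γ123
second term: -7/36 - 7/3*γ1 + 7/9*γ2 - 103/12*γ3 - 10/3*γ12 - 19/9*γ13 + γ23 + 7/9*γ123
Answer: 14/9


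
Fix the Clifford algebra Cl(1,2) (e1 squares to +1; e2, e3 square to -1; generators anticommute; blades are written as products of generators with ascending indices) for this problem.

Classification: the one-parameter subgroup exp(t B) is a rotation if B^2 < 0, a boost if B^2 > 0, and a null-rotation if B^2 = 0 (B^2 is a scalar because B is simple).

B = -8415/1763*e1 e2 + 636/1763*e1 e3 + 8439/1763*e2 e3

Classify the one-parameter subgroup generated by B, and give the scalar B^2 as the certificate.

B^2 term by term: the squares give (-8415/1763)^2*(e1 e2)^2 + (636/1763)^2*(e1 e3)^2 + (8439/1763)^2*(e2 e3)^2 = 70812225/3108169*(+1) + 404496/3108169*(+1) + 71216721/3108169*(-1) = 0 (each basis 2-blade squares to minus the product of its generators' squares); cross terms between blades sharing an index anticommute and cancel. So B^2 = 0.
Answer: null-rotation, certificate B^2 = 0. No conjugation can change B^2 = 0; the sign gives the class.


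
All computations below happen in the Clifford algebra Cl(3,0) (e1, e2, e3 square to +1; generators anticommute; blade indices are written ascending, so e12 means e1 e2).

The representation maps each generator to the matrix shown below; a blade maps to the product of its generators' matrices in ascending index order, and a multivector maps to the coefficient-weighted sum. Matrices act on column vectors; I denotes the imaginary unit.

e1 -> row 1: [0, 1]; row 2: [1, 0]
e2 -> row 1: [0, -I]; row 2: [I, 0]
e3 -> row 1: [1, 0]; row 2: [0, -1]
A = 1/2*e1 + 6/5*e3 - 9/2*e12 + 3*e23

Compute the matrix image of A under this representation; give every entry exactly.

Bivector images (products of the table entries): rho(e12) = rho(e1)rho(e2) = row 1: [I, 0]; row 2: [0, -I]; rho(e23) = rho(e2)rho(e3) = row 1: [0, I]; row 2: [I, 0].
M = (1/2)*rho(e1) + (6/5)*rho(e3) + (-9/2)*rho(e12) + (3)*rho(e23), summed entrywise:
Answer: row 1: [6/5 - 9*I/2, 1/2 + 3*I]; row 2: [1/2 + 3*I, -6/5 + 9*I/2]


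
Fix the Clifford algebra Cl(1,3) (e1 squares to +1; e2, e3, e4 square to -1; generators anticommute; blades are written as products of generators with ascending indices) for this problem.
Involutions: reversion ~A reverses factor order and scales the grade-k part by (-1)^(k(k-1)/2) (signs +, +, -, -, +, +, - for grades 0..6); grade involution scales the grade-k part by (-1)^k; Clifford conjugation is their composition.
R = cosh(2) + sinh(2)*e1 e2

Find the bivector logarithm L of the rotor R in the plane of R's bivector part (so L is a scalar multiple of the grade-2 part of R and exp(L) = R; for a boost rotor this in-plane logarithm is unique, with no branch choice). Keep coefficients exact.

The scalar part of R is cosh(2), so cosh pins the rapidity up to sign — the sign comes from the bivector part; dividing that part by sinh of the rapidity yields the plane, and the in-plane L = rapidity * plane is unique because the two sign choices cancel.
Concretely: cosh(rapidity) = cosh(2) gives rapidity = ±2, and since rapidity/sinh(rapidity) is even the sign is immaterial: L = (rapidity/sinh(rapidity)) * <R>_2 = (2/sinh(2)) * <R>_2.
Answer: 2*e1 e2


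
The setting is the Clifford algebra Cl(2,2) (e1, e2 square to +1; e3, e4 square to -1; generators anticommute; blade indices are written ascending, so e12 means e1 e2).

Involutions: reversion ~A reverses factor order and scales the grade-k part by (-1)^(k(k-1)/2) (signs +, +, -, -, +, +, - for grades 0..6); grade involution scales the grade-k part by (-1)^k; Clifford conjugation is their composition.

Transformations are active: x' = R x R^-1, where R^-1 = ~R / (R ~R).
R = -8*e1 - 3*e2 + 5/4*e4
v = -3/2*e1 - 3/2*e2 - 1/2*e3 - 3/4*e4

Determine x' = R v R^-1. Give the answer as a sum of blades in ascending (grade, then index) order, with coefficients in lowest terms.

~R = -8*e1 - 3*e2 + 5/4*e4, and R ~R = 1143/16, so R^-1 = ~R / (1143/16).
R v = 279/16 + 15/2*e12 + 4*e13 + 63/8*e14 + 3/2*e23 + 33/8*e24 + 5/8*e34
Answer: -611/254*e1 + 9/254*e2 + 1/2*e3 + 691/508*e4


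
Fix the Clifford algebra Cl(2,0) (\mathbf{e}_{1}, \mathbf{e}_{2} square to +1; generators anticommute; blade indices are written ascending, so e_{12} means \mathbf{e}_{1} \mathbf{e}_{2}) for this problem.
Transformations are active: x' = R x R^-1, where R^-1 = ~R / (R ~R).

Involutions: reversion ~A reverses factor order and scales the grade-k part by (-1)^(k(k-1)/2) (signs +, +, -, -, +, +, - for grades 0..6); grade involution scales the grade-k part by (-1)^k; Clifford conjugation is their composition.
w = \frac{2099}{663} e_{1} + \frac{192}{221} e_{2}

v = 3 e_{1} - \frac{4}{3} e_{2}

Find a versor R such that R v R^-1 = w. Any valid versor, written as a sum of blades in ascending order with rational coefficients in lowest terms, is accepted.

Reasoning: v^2 = w^2 = \frac{97}{9} since conjugation preserves the quadratic form; R = v + w = \frac{4088}{663} e_{1} - \frac{308}{663} e_{2} is then valid when invertible, keeping its own part and reversing (v - w)/2.
Answer: \frac{4088}{663} e_{1} - \frac{308}{663} e_{2}


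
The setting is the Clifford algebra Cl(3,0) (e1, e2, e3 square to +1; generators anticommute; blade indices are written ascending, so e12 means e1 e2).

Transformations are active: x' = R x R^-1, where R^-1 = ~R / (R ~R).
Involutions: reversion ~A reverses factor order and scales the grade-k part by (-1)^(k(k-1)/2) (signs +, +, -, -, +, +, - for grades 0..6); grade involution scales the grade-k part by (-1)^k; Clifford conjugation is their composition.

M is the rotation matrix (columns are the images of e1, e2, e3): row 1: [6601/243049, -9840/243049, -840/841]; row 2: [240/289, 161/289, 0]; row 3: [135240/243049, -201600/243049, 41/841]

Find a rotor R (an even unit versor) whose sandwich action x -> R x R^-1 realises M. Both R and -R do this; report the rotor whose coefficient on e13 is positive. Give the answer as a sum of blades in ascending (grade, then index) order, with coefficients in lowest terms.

Method: write R = a + b12*e12 + b13*e13 + b23*e23 with a^2 + b12^2 + b13^2 + b23^2 = 1 (so R^-1 = ~R). Expanding the columns R e_j ~R gives tr M = 4a^2 - 1 and, from the antisymmetric part, M21 - M12 = -4a*b12, M13 - M31 = 4a*b13, M32 - M23 = -4a*b23.
Here tr M = 153851/243049, so a^2 = (1 + tr M)/4 = 99225/243049 and a = ±315/493. Taking a = 315/493: M21 - M12 = 211680/243049, M13 - M31 = -378000/243049, M32 - M23 = -201600/243049, giving b12 = -168/493, b13 = -300/493, b23 = 160/493, i.e. R = 315/493 - 168/493*e12 - 300/493*e13 + 160/493*e23.
Its e13 coefficient is negative, so report the other preimage -R.
Answer: -315/493 + 168/493*e12 + 300/493*e13 - 160/493*e23. Note: both R and -R realise this M (trace 153851/243049); the covering map identifies them, and the e13-coefficient sign is the tie-breaker.


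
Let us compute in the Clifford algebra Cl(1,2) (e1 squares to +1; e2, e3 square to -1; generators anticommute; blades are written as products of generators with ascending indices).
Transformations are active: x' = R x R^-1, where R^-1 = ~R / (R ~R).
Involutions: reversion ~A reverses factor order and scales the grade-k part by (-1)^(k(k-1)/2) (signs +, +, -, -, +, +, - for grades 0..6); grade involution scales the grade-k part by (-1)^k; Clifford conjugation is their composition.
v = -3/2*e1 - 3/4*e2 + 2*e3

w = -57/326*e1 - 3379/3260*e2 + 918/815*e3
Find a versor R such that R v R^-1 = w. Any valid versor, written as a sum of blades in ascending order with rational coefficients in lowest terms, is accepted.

A norm check does it: q(v) = q(w) = -37/16, hence R = v + w = -273/163*e1 - 1456/815*e2 + 2548/815*e3 realises the map — parallel part kept, (v - w)/2 negated, v carried to w.
Answer: -273/163*e1 - 1456/815*e2 + 2548/815*e3


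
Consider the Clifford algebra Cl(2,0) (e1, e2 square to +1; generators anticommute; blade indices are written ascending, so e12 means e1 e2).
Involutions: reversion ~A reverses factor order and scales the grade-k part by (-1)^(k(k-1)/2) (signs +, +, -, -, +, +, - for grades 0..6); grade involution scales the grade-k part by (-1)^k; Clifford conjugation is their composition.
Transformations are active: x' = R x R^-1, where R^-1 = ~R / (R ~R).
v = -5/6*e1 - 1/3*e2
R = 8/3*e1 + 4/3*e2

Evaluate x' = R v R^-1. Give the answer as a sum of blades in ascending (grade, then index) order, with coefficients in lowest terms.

~R = 8/3*e1 + 4/3*e2, and R ~R = 80/9, so R^-1 = ~R / (80/9).
R v = -8/3 + 2/9*e12
Answer: -23/30*e1 - 7/15*e2
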